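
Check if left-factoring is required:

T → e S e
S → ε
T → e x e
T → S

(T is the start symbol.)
Yes, T has productions with common prefix 'e'

Left-factoring is needed when two productions for the same non-terminal
share a common prefix on the right-hand side.

Productions for T:
  T → e S e
  T → e x e
  T → S

Found common prefix 'e' in productions for T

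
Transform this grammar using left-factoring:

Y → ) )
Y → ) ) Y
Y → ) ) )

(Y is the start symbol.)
Y → ) ) Y'
Y' → ε
Y' → Y
Y' → )

Left-factoring transforms A → αβ₁ | αβ₂ into A → αA' and A' → β₁ | β₂
(α is the longest common prefix among the alternatives). Repeat until
no nonterminal has two alternatives with a common prefix.

Round 1: Y has alternatives sharing prefix ') )'. Introduce Y': Y → ) ) Y'
  Add: Y' → ε
  Add: Y' → Y
  Add: Y' → )

No remaining common prefixes — done.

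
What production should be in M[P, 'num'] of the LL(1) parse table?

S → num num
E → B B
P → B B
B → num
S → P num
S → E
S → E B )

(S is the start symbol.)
P → B B

To find M[P, 'num'], we find productions for P where 'num' is in the predict set (PREDICT(N → α) = (FIRST(α) \ {ε}) ∪ (FOLLOW(N) if α ⇒* ε)).

Relevant sets:
  FIRST(B) = { 'num' }

P → B B: PREDICT = { 'num' }
  'num' is in predict set, so this production goes in M[P, 'num']

M[P, 'num'] = P → B B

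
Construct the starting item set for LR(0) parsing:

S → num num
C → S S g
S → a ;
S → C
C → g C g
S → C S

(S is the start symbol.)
{ [C → . S S g], [C → . g C g], [S → . C S], [S → . C], [S → . a ;], [S → . num num], [S' → . S] }

First, augment the grammar with S' → S
I₀ = CLOSURE({ [S' → . S] }):
  [S' → . S] has the dot before S: add [S → . num num], [S → . a ;], [S → . C], [S → . C S]
  [S → . C] has the dot before C: add [C → . S S g], [C → . g C g]
No further items can be added.

I₀ = { [C → . S S g], [C → . g C g], [S → . C S], [S → . C], [S → . a ;], [S → . num num], [S' → . S] }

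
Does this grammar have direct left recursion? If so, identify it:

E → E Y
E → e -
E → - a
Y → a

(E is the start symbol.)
Yes, E is left-recursive

Direct left recursion occurs when N → N α for some non-terminal N (the right-hand side begins with the left-hand side itself).

E → E Y: LEFT RECURSIVE (starts with E)
E → e -: starts with e
E → - a: starts with '-'
Y → a: starts with a

The grammar has direct left recursion on: E.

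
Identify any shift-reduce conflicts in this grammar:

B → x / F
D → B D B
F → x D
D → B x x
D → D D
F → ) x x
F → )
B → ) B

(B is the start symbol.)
Yes — I5: [F → ) .] vs [F → ) . x x]; I9: [F → x D .] vs [B → . ) B]; I10: [D → D D .] vs [B → . ) B]; I14: [D → B D B .] vs [B → . ) B]

A shift-reduce conflict occurs when an LR(0) state has both:
  - a complete (reduce) item [A → α .] (dot at the end), and
  - a shift item [B → β . c γ] (dot before a terminal).

Augment with B' → B and build the canonical LR(0) collection (I0 = CLOSURE({[B' → . B]}), then GOTO on every symbol after a dot until no new states appear). It has 18 states:
  I0: { [B → . ) B], [B → . x / F], [B' → . B] }  — shift
  I1: { [B → ) . B], [B → . ) B], [B → . x / F] }  — shift
  I2: { [B' → B .] }  — accept
  I3: { [B → x . / F] }  — shift
  I4: { [B → x / . F], [F → . ) x x], [F → . )], [F → . x D] }  — shift
  I5: { [F → ) . x x], [F → ) .] }  — shift, reduce
  I6: { [B → x / F .] }  — reduce
  I7: { [B → . ) B], [B → . x / F], [D → . B D B], [D → . B x x], [D → . D D], [F → x . D] }  — shift
  I8: { [B → . ) B], [B → . x / F], [D → . B D B], [D → . B x x], [D → . D D], [D → B . D B], [D → B . x x] }  — shift
  I9: { [B → . ) B], [B → . x / F], [D → . B D B], [D → . B x x], [D → . D D], [D → D . D], [F → x D .] }  — shift, reduce
  I10: { [B → . ) B], [B → . x / F], [D → . B D B], [D → . B x x], [D → . D D], [D → D . D], [D → D D .] }  — shift, reduce
  I11: { [B → . ) B], [B → . x / F], [D → . B D B], [D → . B x x], [D → . D D], [D → B D . B], [D → D . D] }  — shift
  I12: { [B → x . / F], [D → B x . x] }  — shift
  I13: { [D → B x x .] }  — reduce
  I14: { [B → . ) B], [B → . x / F], [D → . B D B], [D → . B x x], [D → . D D], [D → B . D B], [D → B . x x], [D → B D B .] }  — shift, reduce
  I15: { [F → ) x . x] }  — shift
  I16: { [F → ) x x .] }  — reduce
  I17: { [B → ) B .] }  — reduce

I5 contains reduce item [F → ) .] and shift item [F → ) . x x] — shift-reduce conflict.
I9 contains reduce item [F → x D .] and shift items [B → . ) B], [B → . x / F] — shift-reduce conflict.
I10 contains reduce item [D → D D .] and shift items [B → . ) B], [B → . x / F] — shift-reduce conflict.
I14 contains reduce item [D → B D B .] and shift items [B → . ) B], [B → . x / F], [D → B . x x] — shift-reduce conflict.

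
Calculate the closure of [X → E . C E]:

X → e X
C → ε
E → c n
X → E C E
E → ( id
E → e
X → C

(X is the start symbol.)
To compute CLOSURE, for each item [A → α.Bβ] where B is a non-terminal, add [B → .γ] for all productions B → γ; repeat for the newly added items until nothing changes.

Start with: [X → E . C E]
  [X → E . C E] has the dot before C: add [C → .]
No further items can be added.

CLOSURE = { [C → .], [X → E . C E] }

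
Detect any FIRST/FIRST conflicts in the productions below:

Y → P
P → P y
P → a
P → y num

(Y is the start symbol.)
Yes. P → P y / P → a on { 'a' }; P → P y / P → y num on { 'y' }

A FIRST/FIRST conflict occurs when two productions N → α and N → β for the same non-terminal have FIRST(α) ∩ FIRST(β) ≠ ∅ (with ε ∈ FIRST of a nullable right-hand side, so two nullable alternatives also conflict).

FIRST sets of the non-terminals at (or reachable through a nullable prefix from) the front of some alternative:
  FIRST(P) = { 'a', 'y' }

Productions for P:
  P → P y: FIRST = { 'a', 'y' }
  P → a: FIRST = { 'a' }
  P → y num: FIRST = { 'y' }
Y has only one production, so no FIRST/FIRST conflict is possible there.

Conflict for P: P → P y and P → a
  Overlap: { 'a' }
Conflict for P: P → P y and P → y num
  Overlap: { 'y' }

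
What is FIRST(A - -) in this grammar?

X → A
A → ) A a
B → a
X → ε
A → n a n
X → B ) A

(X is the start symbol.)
{ ')', 'n' }

FIRST sets of the non-terminals involved (from the grammar, by fixed-point iteration):
  FIRST(A) = { ')', 'n' }

To compute FIRST(A - -), process the symbols left to right:
Symbol A is a non-terminal. Add FIRST(A) \ {ε} = { ')', 'n' }
A is not nullable (ε ∉ FIRST(A)), so stop here.
FIRST(A - -) = { ')', 'n' }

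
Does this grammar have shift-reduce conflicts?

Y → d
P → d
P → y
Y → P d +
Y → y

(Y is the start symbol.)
A shift-reduce conflict occurs when an LR(0) state has both:
  - a complete (reduce) item [A → α .] (dot at the end), and
  - a shift item [B → β . c γ] (dot before a terminal).

Augment with Y' → Y and build the canonical LR(0) collection (I0 = CLOSURE({[Y' → . Y]}), then GOTO on every symbol after a dot until no new states appear). It has 7 states:
  I0: { [P → . d], [P → . y], [Y → . P d +], [Y → . d], [Y → . y], [Y' → . Y] }  — shift
  I1: { [Y → P . d +] }  — shift
  I2: { [Y' → Y .] }  — accept
  I3: { [P → d .], [Y → d .] }  — 2 reduces
  I4: { [P → y .], [Y → y .] }  — 2 reduces
  I5: { [Y → P d . +] }  — shift
  I6: { [Y → P d + .] }  — reduce

No state contains both a complete item and a shift item.

Answer: No shift-reduce conflicts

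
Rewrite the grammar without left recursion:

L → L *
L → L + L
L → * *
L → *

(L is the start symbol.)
L → * * L'
L → * L'
L' → * L'
L' → + L L'
L' → ε

L is directly left-recursive. The standard transformation for
  A → A α₁ | ... | A α_m | β₁ | ... | β_n
is
  A  → β₁ A' | ... | β_n A'
  A' → α₁ A' | ... | α_m A' | ε

L → * * becomes L → * * L'
L → * becomes L → * L'
L → L * becomes L' → * L'
L → L + L becomes L' → + L L'
Add L' → ε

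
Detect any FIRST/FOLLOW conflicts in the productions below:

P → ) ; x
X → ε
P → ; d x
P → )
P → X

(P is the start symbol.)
No FIRST/FOLLOW conflicts.

A FIRST/FOLLOW conflict occurs when a non-terminal N has a nullable alternative N → β (β ⇒* ε) and another alternative N → α with FIRST(α) ∩ FOLLOW(N) ≠ ∅: on such a lookahead the parser cannot decide between expanding α and letting N vanish via β.

Nullable non-terminals: P, X.
FIRST sets used below: FIRST(X) = { ε }

P: nullable alternative(s) P → X; FOLLOW(P) = { $ }
  P → ) ; x: FIRST \ {ε} = { ')' } — disjoint from FOLLOW(P)
  P → ; d x: FIRST \ {ε} = { ';' } — disjoint from FOLLOW(P)
  P → ): FIRST \ {ε} = { ')' } — disjoint from FOLLOW(P)
  P → X: FIRST \ {ε} = { } — this is the only nullable alternative, skip
X has a nullable alternative but only one production, so nothing to check.

No FIRST/FOLLOW conflicts found.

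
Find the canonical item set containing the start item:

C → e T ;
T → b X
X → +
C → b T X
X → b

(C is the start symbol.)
First, augment the grammar with C' → C
I₀ = CLOSURE({ [C' → . C] }):
  [C' → . C] has the dot before C: add [C → . e T ;], [C → . b T X]
No further items can be added.

I₀ = { [C → . b T X], [C → . e T ;], [C' → . C] }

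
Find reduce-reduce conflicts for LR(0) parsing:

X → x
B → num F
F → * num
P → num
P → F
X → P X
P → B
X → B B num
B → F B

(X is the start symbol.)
No reduce-reduce conflicts

A reduce-reduce conflict occurs when an LR(0) state has two complete items [A → α .] and [B → β .] — both call for a reduction, and with no lookahead the parser cannot choose between them.

Augment with X' → X and build the canonical LR(0) collection (I0 = CLOSURE({[X' → . X]}), then GOTO on every symbol after a dot until no new states appear). It has 16 states:
  I0: { [B → . F B], [B → . num F], [F → . * num], [P → . B], [P → . F], [P → . num], [X → . B B num], [X → . P X], [X → . x], [X' → . X] }  — shift
  I1: { [F → * . num] }  — shift
  I2: { [B → . F B], [B → . num F], [F → . * num], [P → B .], [X → B . B num] }  — shift, reduce
  I3: { [B → . F B], [B → . num F], [B → F . B], [F → . * num], [P → F .] }  — shift, reduce
  I4: { [B → . F B], [B → . num F], [F → . * num], [P → . B], [P → . F], [P → . num], [X → . B B num], [X → . P X], [X → . x], [X → P . X] }  — shift
  I5: { [X' → X .] }  — accept
  I6: { [B → num . F], [F → . * num], [P → num .] }  — shift, reduce
  I7: { [X → x .] }  — reduce
  I8: { [B → num F .] }  — reduce
  I9: { [X → P X .] }  — reduce
  I10: { [B → F B .] }  — reduce
  I11: { [B → . F B], [B → . num F], [B → F . B], [F → . * num] }  — shift
  I12: { [B → num . F], [F → . * num] }  — shift
  I13: { [X → B B . num] }  — shift
  I14: { [X → B B num .] }  — reduce
  I15: { [F → * num .] }  — reduce

No state contains more than one complete item.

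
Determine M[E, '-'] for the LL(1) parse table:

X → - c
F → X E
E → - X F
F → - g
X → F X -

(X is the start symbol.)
E → - X F

To find M[E, '-'], we find productions for E where '-' is in the predict set (PREDICT(N → α) = (FIRST(α) \ {ε}) ∪ (FOLLOW(N) if α ⇒* ε)).

E → - X F: PREDICT = { '-' }
  '-' is in predict set, so this production goes in M[E, '-']

M[E, '-'] = E → - X F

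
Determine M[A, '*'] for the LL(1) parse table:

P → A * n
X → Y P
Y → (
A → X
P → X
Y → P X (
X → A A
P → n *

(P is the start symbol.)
Empty (error entry)

To find M[A, '*'], we find productions for A where '*' is in the predict set (PREDICT(N → α) = (FIRST(α) \ {ε}) ∪ (FOLLOW(N) if α ⇒* ε)).

Relevant sets:
  FIRST(X) = { '(', 'n' }

A → X: PREDICT = { '(', 'n' }

M[A, '*'] is empty (no production applies)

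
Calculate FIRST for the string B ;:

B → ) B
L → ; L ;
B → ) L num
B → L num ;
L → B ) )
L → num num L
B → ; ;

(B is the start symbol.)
{ ')', ';', 'num' }

FIRST sets of the non-terminals involved (from the grammar, by fixed-point iteration):
  FIRST(B) = { ')', ';', 'num' }

To compute FIRST(B ;), process the symbols left to right:
Symbol B is a non-terminal. Add FIRST(B) \ {ε} = { ')', ';', 'num' }
B is not nullable (ε ∉ FIRST(B)), so stop here.
FIRST(B ;) = { ')', ';', 'num' }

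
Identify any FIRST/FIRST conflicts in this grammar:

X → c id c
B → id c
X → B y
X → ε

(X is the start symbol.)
No FIRST/FIRST conflicts.

A FIRST/FIRST conflict occurs when two productions N → α and N → β for the same non-terminal have FIRST(α) ∩ FIRST(β) ≠ ∅ (with ε ∈ FIRST of a nullable right-hand side, so two nullable alternatives also conflict).

FIRST sets of the non-terminals at (or reachable through a nullable prefix from) the front of some alternative:
  FIRST(B) = { 'id' }

Productions for X:
  X → c id c: FIRST = { 'c' }
  X → B y: FIRST = { 'id' }
  X → ε: FIRST = { ε }
B has only one production, so no FIRST/FIRST conflict is possible there.

All alternatives of each non-terminal have pairwise disjoint FIRST sets.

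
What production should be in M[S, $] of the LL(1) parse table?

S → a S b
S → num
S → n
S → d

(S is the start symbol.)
Empty (error entry)

To find M[S, $], we find productions for S where $ is in the predict set (PREDICT(N → α) = (FIRST(α) \ {ε}) ∪ (FOLLOW(N) if α ⇒* ε)).

S → a S b: PREDICT = { 'a' }
S → num: PREDICT = { 'num' }
S → n: PREDICT = { 'n' }
S → d: PREDICT = { 'd' }

M[S, $] is empty (no production applies)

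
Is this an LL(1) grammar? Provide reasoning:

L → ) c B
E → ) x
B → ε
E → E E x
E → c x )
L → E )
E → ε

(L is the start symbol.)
A grammar is LL(1) if for each non-terminal N with multiple productions, the predict sets of those productions are pairwise disjoint, where PREDICT(N → α) = (FIRST(α) \ {ε}) ∪ (FOLLOW(N) if α ⇒* ε).

Relevant sets:
  FIRST(E) = { ')', 'c', 'x', ε }
  FOLLOW(E) = { ')', 'c', 'x' }

For L:
  PREDICT(L → ')' c B) = { ')' }
  PREDICT(L → E ')') = { ')', 'c', 'x' }
For E:
  PREDICT(E → ')' x) = { ')' }
  PREDICT(E → E E x) = { ')', 'c', 'x' }
  PREDICT(E → c x ')') = { 'c' }
  PREDICT(E → ε) = { ')', 'c', 'x' }
B has a single production, so nothing to check there.

Conflict found: Predict set conflict for L: { ')' }
The grammar is NOT LL(1).

Answer: No. Predict set conflict for L: { ')' }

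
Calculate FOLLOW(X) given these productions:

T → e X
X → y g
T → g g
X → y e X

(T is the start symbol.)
In T → e X: X is at the end, add FOLLOW(T)
In X → y e X: X is at the end; this adds FOLLOW(X) to itself — nothing new

The FOLLOW sets referred to above (computed the same way, to a fixed point):
  FOLLOW(T) = { $ }

Taking the union: FOLLOW(X) = { $ }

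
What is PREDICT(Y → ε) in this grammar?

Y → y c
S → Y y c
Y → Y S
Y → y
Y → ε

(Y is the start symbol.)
{ $, 'y' }

PREDICT(Y → ε) = (FIRST(RHS) \ {ε}) ∪ (FOLLOW(Y) if ε ∈ FIRST(RHS), i.e. RHS ⇒* ε)
The right-hand side is ε (FIRST(ε) = { ε }), so the predict set is FOLLOW(Y) = { $, 'y' }
PREDICT(Y → ε) = { $, 'y' }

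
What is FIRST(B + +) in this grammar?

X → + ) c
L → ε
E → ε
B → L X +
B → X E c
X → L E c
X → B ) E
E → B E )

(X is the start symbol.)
{ '+', 'c' }

FIRST sets of the non-terminals involved (from the grammar, by fixed-point iteration):
  FIRST(B) = { '+', 'c' }

To compute FIRST(B + +), process the symbols left to right:
Symbol B is a non-terminal. Add FIRST(B) \ {ε} = { '+', 'c' }
B is not nullable (ε ∉ FIRST(B)), so stop here.
FIRST(B + +) = { '+', 'c' }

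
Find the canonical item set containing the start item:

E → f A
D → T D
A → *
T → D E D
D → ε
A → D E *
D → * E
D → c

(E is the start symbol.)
{ [E → . f A], [E' → . E] }

First, augment the grammar with E' → E
I₀ = CLOSURE({ [E' → . E] }):
  [E' → . E] has the dot before E: add [E → . f A]
No further items can be added.

I₀ = { [E → . f A], [E' → . E] }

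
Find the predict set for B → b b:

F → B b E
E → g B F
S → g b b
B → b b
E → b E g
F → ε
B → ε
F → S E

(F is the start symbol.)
PREDICT(B → b b) = (FIRST(RHS) \ {ε}) ∪ (FOLLOW(B) if ε ∈ FIRST(RHS), i.e. RHS ⇒* ε)
FIRST(b b) = { 'b' }
ε ∉ FIRST(b b), so FOLLOW(B) is not added.
PREDICT(B → b b) = { 'b' }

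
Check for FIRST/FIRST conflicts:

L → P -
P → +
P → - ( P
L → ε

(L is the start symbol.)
FIRST sets of the non-terminals at (or reachable through a nullable prefix from) the front of some alternative:
  FIRST(P) = { '+', '-' }

Productions for L:
  L → P -: FIRST = { '+', '-' }
  L → ε: FIRST = { ε }
Productions for P:
  P → +: FIRST = { '+' }
  P → - ( P: FIRST = { '-' }

All alternatives of each non-terminal have pairwise disjoint FIRST sets.

Answer: No FIRST/FIRST conflicts.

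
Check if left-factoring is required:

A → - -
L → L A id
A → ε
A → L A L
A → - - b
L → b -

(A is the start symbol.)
Left-factoring is needed when two productions for the same non-terminal
share a common prefix on the right-hand side.

Productions for A:
  A → - -
  A → ε
  A → L A L
  A → - - b
Productions for L:
  L → L A id
  L → b -

Found common prefix '- -' in productions for A

Answer: Yes, A has productions with common prefix '- -'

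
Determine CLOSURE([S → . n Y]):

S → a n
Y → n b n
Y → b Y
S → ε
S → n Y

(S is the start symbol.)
{ [S → . n Y] }

Start with: [S → . n Y]
The dot precedes the terminal n, so nothing is added.

CLOSURE = { [S → . n Y] }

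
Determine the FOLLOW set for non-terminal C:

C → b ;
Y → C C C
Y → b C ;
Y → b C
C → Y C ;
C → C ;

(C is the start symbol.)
{ $, ';', 'b' }

C is the start symbol, so $ ∈ FOLLOW(C).
In Y → C C C: C is followed by C C, add FIRST(C C) \ {ε} = { 'b' }
In Y → C C C: C is followed by C, add FIRST(C) \ {ε} = { 'b' }
In Y → C C C: C is at the end, add FOLLOW(Y)
In Y → b C ;: C is followed by ';', add FIRST(';') \ {ε} = { ';' }
In Y → b C: C is at the end, add FOLLOW(Y)
In C → Y C ;: C is followed by ';', add FIRST(';') \ {ε} = { ';' }
In C → C ;: C is followed by ';', add FIRST(';') \ {ε} = { ';' }

The FOLLOW sets referred to above (computed the same way, to a fixed point):
  FOLLOW(Y) = { 'b' }

Taking the union: FOLLOW(C) = { $, ';', 'b' }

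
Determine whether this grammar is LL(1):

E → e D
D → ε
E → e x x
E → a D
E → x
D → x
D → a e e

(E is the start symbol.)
Relevant sets:
  FOLLOW(D) = { $ }

For E:
  PREDICT(E → e D) = { 'e' }
  PREDICT(E → e x x) = { 'e' }
  PREDICT(E → a D) = { 'a' }
  PREDICT(E → x) = { 'x' }
For D:
  PREDICT(D → ε) = { $ }
  PREDICT(D → x) = { 'x' }
  PREDICT(D → a e e) = { 'a' }

Conflict found: Predict set conflict for E: { 'e' }
The grammar is NOT LL(1).

Answer: No. Predict set conflict for E: { 'e' }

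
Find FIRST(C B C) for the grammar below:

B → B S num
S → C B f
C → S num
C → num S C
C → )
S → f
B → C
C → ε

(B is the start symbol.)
{ ')', 'f', 'num', ε }

FIRST sets of the non-terminals involved (from the grammar, by fixed-point iteration):
  FIRST(C) = { ')', 'f', 'num', ε }
  FIRST(B) = { ')', 'f', 'num', ε }

To compute FIRST(C B C), process the symbols left to right:
Symbol C is a non-terminal. Add FIRST(C) \ {ε} = { ')', 'f', 'num' }
C is nullable (ε ∈ FIRST(C)), continue to the next symbol.
Symbol B is a non-terminal. Add FIRST(B) \ {ε} = { ')', 'f', 'num' }
B is nullable (ε ∈ FIRST(B)), continue to the next symbol.
Symbol C is a non-terminal. Add FIRST(C) \ {ε} = { ')', 'f', 'num' }
C is nullable (ε ∈ FIRST(C)), continue to the next symbol.
All symbols are nullable, so ε is in the result.
FIRST(C B C) = { ')', 'f', 'num', ε }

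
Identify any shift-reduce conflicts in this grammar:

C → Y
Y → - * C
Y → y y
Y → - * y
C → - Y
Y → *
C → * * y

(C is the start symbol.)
Yes — I1: [Y → * .] vs [C → * . * y]; I7: [Y → * .] vs [C → . * * y]; I12: [Y → - * y .] vs [Y → y . y]

A shift-reduce conflict occurs when an LR(0) state has both:
  - a complete (reduce) item [A → α .] (dot at the end), and
  - a shift item [B → β . c γ] (dot before a terminal).

Augment with C' → C and build the canonical LR(0) collection (I0 = CLOSURE({[C' → . C]}), then GOTO on every symbol after a dot until no new states appear). It has 15 states:
  I0: { [C → . * * y], [C → . - Y], [C → . Y], [C' → . C], [Y → . *], [Y → . - * C], [Y → . - * y], [Y → . y y] }  — shift
  I1: { [C → * . * y], [Y → * .] }  — shift, reduce
  I2: { [C → - . Y], [Y → - . * C], [Y → - . * y], [Y → . *], [Y → . - * C], [Y → . - * y], [Y → . y y] }  — shift
  I3: { [C' → C .] }  — accept
  I4: { [C → Y .] }  — reduce
  I5: { [Y → y . y] }  — shift
  I6: { [Y → y y .] }  — reduce
  I7: { [C → . * * y], [C → . - Y], [C → . Y], [Y → * .], [Y → - * . C], [Y → - * . y], [Y → . *], [Y → . - * C], [Y → . - * y], [Y → . y y] }  — shift, reduce
  I8: { [Y → - . * C], [Y → - . * y] }  — shift
  I9: { [C → - Y .] }  — reduce
  I10: { [C → . * * y], [C → . - Y], [C → . Y], [Y → - * . C], [Y → - * . y], [Y → . *], [Y → . - * C], [Y → . - * y], [Y → . y y] }  — shift
  I11: { [Y → - * C .] }  — reduce
  I12: { [Y → - * y .], [Y → y . y] }  — shift, reduce
  I13: { [C → * * . y] }  — shift
  I14: { [C → * * y .] }  — reduce

I1 contains reduce item [Y → * .] and shift item [C → * . * y] — shift-reduce conflict.
I7 contains reduce item [Y → * .] and shift items [C → . * * y], [C → . - Y], [Y → . *], [Y → . - * C], [Y → . - * y], [Y → - * . y], [Y → . y y] — shift-reduce conflict.
I12 contains reduce item [Y → - * y .] and shift item [Y → y . y] — shift-reduce conflict.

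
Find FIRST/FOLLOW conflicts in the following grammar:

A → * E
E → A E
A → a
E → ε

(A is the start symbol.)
Yes. E → A E with FOLLOW(E) on { '*', 'a' }

Nullable non-terminals: E.
FIRST sets used below: FIRST(A) = { '*', 'a' }

E: nullable alternative(s) E → ε; FOLLOW(E) = { $, '*', 'a' }
  E → A E: FIRST \ {ε} = { '*', 'a' } — overlaps FOLLOW(E) on { '*', 'a' }: CONFLICT
  E → ε: FIRST \ {ε} = { } — this is the only nullable alternative, skip

A has no nullable alternative, so no FIRST/FOLLOW check is needed there.

So the grammar has 1 FIRST/FOLLOW conflict (marked CONFLICT above).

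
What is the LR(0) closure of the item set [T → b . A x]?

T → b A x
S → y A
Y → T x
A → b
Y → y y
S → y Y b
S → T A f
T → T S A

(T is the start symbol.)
{ [A → . b], [T → b . A x] }

Start with: [T → b . A x]
  [T → b . A x] has the dot before A: add [A → . b]
No further items can be added.

CLOSURE = { [A → . b], [T → b . A x] }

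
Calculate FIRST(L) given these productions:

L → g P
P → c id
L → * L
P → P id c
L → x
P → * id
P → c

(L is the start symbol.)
To compute FIRST(L), examine every production with L on the left-hand side, reading each right-hand side left to right until a non-nullable symbol is reached.

From L → g P:
  - g is a terminal: add 'g' and stop
From L → * L:
  - '*' is a terminal: add '*' and stop
From L → x:
  - x is a terminal: add 'x' and stop

Collecting: FIRST(L) = { '*', 'g', 'x' }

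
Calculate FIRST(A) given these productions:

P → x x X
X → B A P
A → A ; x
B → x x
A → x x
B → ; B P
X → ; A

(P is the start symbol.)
{ 'x' }

To compute FIRST(A), examine every production with A on the left-hand side, reading each right-hand side left to right until a non-nullable symbol is reached.

From A → A ; x:
  - A is the symbol being defined: contributes nothing new
    A is not nullable, so stop
From A → x x:
  - x is a terminal: add 'x' and stop

Collecting: FIRST(A) = { 'x' }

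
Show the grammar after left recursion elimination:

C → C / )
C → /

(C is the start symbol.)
C is directly left-recursive. The standard transformation for
  A → A α₁ | ... | A α_m | β₁ | ... | β_n
is
  A  → β₁ A' | ... | β_n A'
  A' → α₁ A' | ... | α_m A' | ε

C → / becomes C → / C'
C → C / ) becomes C' → / ) C'
Add C' → ε

Resulting grammar:
C → / C'
C' → / ) C'
C' → ε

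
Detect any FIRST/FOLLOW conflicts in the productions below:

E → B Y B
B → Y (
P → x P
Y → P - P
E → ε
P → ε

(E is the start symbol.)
Yes. P → x P with FOLLOW(P) on { 'x' }

Nullable non-terminals: E, P.
FIRST sets used below: FIRST(B) = { '-', 'x' }

E: nullable alternative(s) E → ε; FOLLOW(E) = { $ }
  E → B Y B: FIRST \ {ε} = { '-', 'x' } — disjoint from FOLLOW(E)
  E → ε: FIRST \ {ε} = { } — this is the only nullable alternative, skip

P: nullable alternative(s) P → ε; FOLLOW(P) = { '(', '-', 'x' }
  P → x P: FIRST \ {ε} = { 'x' } — overlaps FOLLOW(P) on { 'x' }: CONFLICT
  P → ε: FIRST \ {ε} = { } — this is the only nullable alternative, skip

B, Y have no nullable alternative, so no FIRST/FOLLOW check is needed there.

So the grammar has 1 FIRST/FOLLOW conflict (marked CONFLICT above).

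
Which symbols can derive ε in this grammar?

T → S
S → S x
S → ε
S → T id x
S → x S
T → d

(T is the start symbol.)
{ 'S', 'T' }

ε-productions: S → ε
So S is immediately nullable.
T → S: every symbol on the right is nullable, so T is nullable too.
Every non-terminal is now nullable.
Nullable = { 'S', 'T' }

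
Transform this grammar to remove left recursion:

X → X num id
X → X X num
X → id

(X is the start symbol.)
X is directly left-recursive. The standard transformation for
  A → A α₁ | ... | A α_m | β₁ | ... | β_n
is
  A  → β₁ A' | ... | β_n A'
  A' → α₁ A' | ... | α_m A' | ε

X → id becomes X → id X'
X → X num id becomes X' → num id X'
X → X X num becomes X' → X num X'
Add X' → ε

Resulting grammar:
X → id X'
X' → num id X'
X' → X num X'
X' → ε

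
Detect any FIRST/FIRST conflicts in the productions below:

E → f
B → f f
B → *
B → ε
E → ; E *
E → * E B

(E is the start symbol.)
A FIRST/FIRST conflict occurs when two productions N → α and N → β for the same non-terminal have FIRST(α) ∩ FIRST(β) ≠ ∅ (with ε ∈ FIRST of a nullable right-hand side, so two nullable alternatives also conflict).

Productions for E:
  E → f: FIRST = { 'f' }
  E → ; E *: FIRST = { ';' }
  E → * E B: FIRST = { '*' }
Productions for B:
  B → f f: FIRST = { 'f' }
  B → *: FIRST = { '*' }
  B → ε: FIRST = { ε }

All alternatives of each non-terminal have pairwise disjoint FIRST sets.

Answer: No FIRST/FIRST conflicts.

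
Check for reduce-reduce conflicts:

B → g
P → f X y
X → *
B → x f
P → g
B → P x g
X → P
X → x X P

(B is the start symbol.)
Yes — I4: [B → g .] vs [P → g .]

A reduce-reduce conflict occurs when an LR(0) state has two complete items [A → α .] and [B → β .] — both call for a reduction, and with no lookahead the parser cannot choose between them.

Augment with B' → B and build the canonical LR(0) collection (I0 = CLOSURE({[B' → . B]}), then GOTO on every symbol after a dot until no new states appear). It has 17 states:
  I0: { [B → . P x g], [B → . g], [B → . x f], [B' → . B], [P → . f X y], [P → . g] }  — shift
  I1: { [B' → B .] }  — accept
  I2: { [B → P . x g] }  — shift
  I3: { [P → . f X y], [P → . g], [P → f . X y], [X → . *], [X → . P], [X → . x X P] }  — shift
  I4: { [B → g .], [P → g .] }  — 2 reduces
  I5: { [B → x . f] }  — shift
  I6: { [B → x f .] }  — reduce
  I7: { [X → * .] }  — reduce
  I8: { [X → P .] }  — reduce
  I9: { [P → f X . y] }  — shift
  I10: { [P → g .] }  — reduce
  I11: { [P → . f X y], [P → . g], [X → . *], [X → . P], [X → . x X P], [X → x . X P] }  — shift
  I12: { [P → . f X y], [P → . g], [X → x X . P] }  — shift
  I13: { [X → x X P .] }  — reduce
  I14: { [P → f X y .] }  — reduce
  I15: { [B → P x . g] }  — shift
  I16: { [B → P x g .] }  — reduce

I4 contains complete items [B → g .], [P → g .] — reduce-reduce conflict.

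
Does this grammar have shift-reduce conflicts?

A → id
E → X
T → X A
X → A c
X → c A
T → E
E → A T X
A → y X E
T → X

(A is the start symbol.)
Yes — I13: [E → X .] vs [A → . id]; I14: [X → A c .] vs [A → . id]

A shift-reduce conflict occurs when an LR(0) state has both:
  - a complete (reduce) item [A → α .] (dot at the end), and
  - a shift item [B → β . c γ] (dot before a terminal).

Augment with A' → A and build the canonical LR(0) collection (I0 = CLOSURE({[A' → . A]}), then GOTO on every symbol after a dot until no new states appear). It has 18 states:
  I0: { [A → . id], [A → . y X E], [A' → . A] }  — shift
  I1: { [A' → A .] }  — accept
  I2: { [A → id .] }  — reduce
  I3: { [A → . id], [A → . y X E], [A → y . X E], [X → . A c], [X → . c A] }  — shift
  I4: { [X → A . c] }  — shift
  I5: { [A → . id], [A → . y X E], [A → y X . E], [E → . A T X], [E → . X], [X → . A c], [X → . c A] }  — shift
  I6: { [A → . id], [A → . y X E], [X → c . A] }  — shift
  I7: { [X → c A .] }  — reduce
  I8: { [A → . id], [A → . y X E], [E → . A T X], [E → . X], [E → A . T X], [T → . E], [T → . X A], [T → . X], [X → . A c], [X → . c A], [X → A . c] }  — shift
  I9: { [A → y X E .] }  — reduce
  I10: { [E → X .] }  — reduce
  I11: { [T → E .] }  — reduce
  I12: { [A → . id], [A → . y X E], [E → A T . X], [X → . A c], [X → . c A] }  — shift
  I13: { [A → . id], [A → . y X E], [E → X .], [T → X . A], [T → X .] }  — shift, 2 reduces
  I14: { [A → . id], [A → . y X E], [X → A c .], [X → c . A] }  — shift, reduce
  I15: { [T → X A .] }  — reduce
  I16: { [E → A T X .] }  — reduce
  I17: { [X → A c .] }  — reduce

I13 contains reduce items [E → X .], [T → X .] and shift items [A → . id], [A → . y X E] — shift-reduce conflict.
I14 contains reduce item [X → A c .] and shift items [A → . id], [A → . y X E] — shift-reduce conflict.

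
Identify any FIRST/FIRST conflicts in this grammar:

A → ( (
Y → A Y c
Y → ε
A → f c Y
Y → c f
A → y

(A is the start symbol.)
A FIRST/FIRST conflict occurs when two productions N → α and N → β for the same non-terminal have FIRST(α) ∩ FIRST(β) ≠ ∅ (with ε ∈ FIRST of a nullable right-hand side, so two nullable alternatives also conflict).

FIRST sets of the non-terminals at (or reachable through a nullable prefix from) the front of some alternative:
  FIRST(A) = { '(', 'f', 'y' }

Productions for A:
  A → ( (: FIRST = { '(' }
  A → f c Y: FIRST = { 'f' }
  A → y: FIRST = { 'y' }
Productions for Y:
  Y → A Y c: FIRST = { '(', 'f', 'y' }
  Y → ε: FIRST = { ε }
  Y → c f: FIRST = { 'c' }

All alternatives of each non-terminal have pairwise disjoint FIRST sets.

Answer: No FIRST/FIRST conflicts.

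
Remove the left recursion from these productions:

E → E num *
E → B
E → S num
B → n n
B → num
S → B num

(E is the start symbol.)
E is directly left-recursive. The standard transformation for
  A → A α₁ | ... | A α_m | β₁ | ... | β_n
is
  A  → β₁ A' | ... | β_n A'
  A' → α₁ A' | ... | α_m A' | ε

E → B becomes E → B E'
E → S num becomes E → S num E'
E → E num * becomes E' → num * E'
Add E' → ε

Productions for other non-terminals are unchanged:
  B → n n
  B → num
  S → B num

Resulting grammar:
E → B E'
E → S num E'
E' → num * E'
E' → ε
B → n n
B → num
S → B num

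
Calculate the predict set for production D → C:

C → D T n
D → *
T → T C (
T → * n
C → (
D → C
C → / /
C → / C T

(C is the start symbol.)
PREDICT(D → C) = (FIRST(RHS) \ {ε}) ∪ (FOLLOW(D) if ε ∈ FIRST(RHS), i.e. RHS ⇒* ε)
FIRST(C) = { '(', '*', '/' }
FIRST(C) = { '(', '*', '/' }
ε ∉ FIRST(C), so FOLLOW(D) is not added.
PREDICT(D → C) = { '(', '*', '/' }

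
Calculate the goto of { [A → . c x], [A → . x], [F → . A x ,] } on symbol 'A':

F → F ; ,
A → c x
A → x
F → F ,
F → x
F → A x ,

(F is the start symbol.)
GOTO(I, 'A') = CLOSURE({ [A → αX.β] : [A → α.Xβ] ∈ I, X = 'A' })

Items with dot before 'A', with the dot advanced:
  [F → . A x ,] → [F → A . x ,]
Closure adds nothing (no advanced item has the dot before a non-terminal).

GOTO = { [F → A . x ,] }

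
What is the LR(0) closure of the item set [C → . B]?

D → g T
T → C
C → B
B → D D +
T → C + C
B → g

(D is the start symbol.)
Start with: [C → . B]
  [C → . B] has the dot before B: add [B → . D D +], [B → . g]
  [B → . D D +] has the dot before D: add [D → . g T]
No further items can be added.

CLOSURE = { [B → . D D +], [B → . g], [C → . B], [D → . g T] }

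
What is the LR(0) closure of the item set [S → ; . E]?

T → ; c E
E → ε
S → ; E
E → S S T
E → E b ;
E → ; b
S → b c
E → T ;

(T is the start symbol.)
{ [E → . ; b], [E → . E b ;], [E → . S S T], [E → . T ;], [E → .], [S → . ; E], [S → . b c], [S → ; . E], [T → . ; c E] }

Start with: [S → ; . E]
  [S → ; . E] has the dot before E: add [E → .], [E → . S S T], [E → . E b ;], [E → . ; b], [E → . T ;]
  [E → . S S T] has the dot before S: add [S → . ; E], [S → . b c]
  [E → . T ;] has the dot before T: add [T → . ; c E]
No further items can be added.

CLOSURE = { [E → . ; b], [E → . E b ;], [E → . S S T], [E → . T ;], [E → .], [S → . ; E], [S → . b c], [S → ; . E], [T → . ; c E] }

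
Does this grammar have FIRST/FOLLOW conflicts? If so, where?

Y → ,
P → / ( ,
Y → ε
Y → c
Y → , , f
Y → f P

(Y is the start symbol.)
A FIRST/FOLLOW conflict occurs when a non-terminal N has a nullable alternative N → β (β ⇒* ε) and another alternative N → α with FIRST(α) ∩ FOLLOW(N) ≠ ∅: on such a lookahead the parser cannot decide between expanding α and letting N vanish via β.

Nullable non-terminals: Y.

Y: nullable alternative(s) Y → ε; FOLLOW(Y) = { $ }
  Y → ,: FIRST \ {ε} = { ',' } — disjoint from FOLLOW(Y)
  Y → ε: FIRST \ {ε} = { } — this is the only nullable alternative, skip
  Y → c: FIRST \ {ε} = { 'c' } — disjoint from FOLLOW(Y)
  Y → , , f: FIRST \ {ε} = { ',' } — disjoint from FOLLOW(Y)
  Y → f P: FIRST \ {ε} = { 'f' } — disjoint from FOLLOW(Y)

P has no nullable alternative, so no FIRST/FOLLOW check is needed there.

No FIRST/FOLLOW conflicts found.

Answer: No FIRST/FOLLOW conflicts.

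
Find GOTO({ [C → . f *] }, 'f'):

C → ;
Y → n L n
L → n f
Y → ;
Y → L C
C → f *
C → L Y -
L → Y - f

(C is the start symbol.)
GOTO(I, 'f') = CLOSURE({ [A → αX.β] : [A → α.Xβ] ∈ I, X = 'f' })

Items with dot before 'f', with the dot advanced:
  [C → . f *] → [C → f . *]
Closure adds nothing (no advanced item has the dot before a non-terminal).

GOTO = { [C → f . *] }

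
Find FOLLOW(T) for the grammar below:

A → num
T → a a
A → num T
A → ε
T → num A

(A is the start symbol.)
{ $ }

To compute FOLLOW(T), find every occurrence of T on a right-hand side N → α T β: add FIRST(β) \ {ε}, and if β is empty or nullable also add FOLLOW(N). Iterate to a fixed point.

In A → num T: T is at the end, add FOLLOW(A)

The FOLLOW sets referred to above (computed the same way, to a fixed point):
  FOLLOW(A) = { $ }

Taking the union: FOLLOW(T) = { $ }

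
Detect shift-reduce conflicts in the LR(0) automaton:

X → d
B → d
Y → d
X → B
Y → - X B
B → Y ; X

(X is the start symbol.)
A shift-reduce conflict occurs when an LR(0) state has both:
  - a complete (reduce) item [A → α .] (dot at the end), and
  - a shift item [B → β . c γ] (dot before a terminal).

Augment with X' → X and build the canonical LR(0) collection (I0 = CLOSURE({[X' → . X]}), then GOTO on every symbol after a dot until no new states appear). It has 11 states:
  I0: { [B → . Y ; X], [B → . d], [X → . B], [X → . d], [X' → . X], [Y → . - X B], [Y → . d] }  — shift
  I1: { [B → . Y ; X], [B → . d], [X → . B], [X → . d], [Y → - . X B], [Y → . - X B], [Y → . d] }  — shift
  I2: { [X → B .] }  — reduce
  I3: { [X' → X .] }  — accept
  I4: { [B → Y . ; X] }  — shift
  I5: { [B → d .], [X → d .], [Y → d .] }  — 3 reduces
  I6: { [B → . Y ; X], [B → . d], [B → Y ; . X], [X → . B], [X → . d], [Y → . - X B], [Y → . d] }  — shift
  I7: { [B → Y ; X .] }  — reduce
  I8: { [B → . Y ; X], [B → . d], [Y → - X . B], [Y → . - X B], [Y → . d] }  — shift
  I9: { [Y → - X B .] }  — reduce
  I10: { [B → d .], [Y → d .] }  — 2 reduces

No state contains both a complete item and a shift item.

Answer: No shift-reduce conflicts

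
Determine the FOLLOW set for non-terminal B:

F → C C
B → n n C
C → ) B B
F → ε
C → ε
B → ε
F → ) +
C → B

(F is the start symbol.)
To compute FOLLOW(B), find every occurrence of B on a right-hand side N → α B β: add FIRST(β) \ {ε}, and if β is empty or nullable also add FOLLOW(N). Iterate to a fixed point.

In C → ) B B: B is followed by B, add FIRST(B) \ {ε} = { 'n' }
  B is nullable, so also add FOLLOW(C)
In C → ) B B: B is at the end, add FOLLOW(C)
In C → B: B is at the end, add FOLLOW(C)

The FOLLOW sets referred to above (computed the same way, to a fixed point):
  FOLLOW(C) = { $, ')', 'n' }

Taking the union: FOLLOW(B) = { $, ')', 'n' }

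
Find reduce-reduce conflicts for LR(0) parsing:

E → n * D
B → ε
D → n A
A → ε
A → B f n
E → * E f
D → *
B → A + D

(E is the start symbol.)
A reduce-reduce conflict occurs when an LR(0) state has two complete items [A → α .] and [B → β .] — both call for a reduction, and with no lookahead the parser cannot choose between them.

Augment with E' → E and build the canonical LR(0) collection (I0 = CLOSURE({[E' → . E]}), then GOTO on every symbol after a dot until no new states appear). It has 16 states:
  I0: { [E → . * E f], [E → . n * D], [E' → . E] }  — shift
  I1: { [E → * . E f], [E → . * E f], [E → . n * D] }  — shift
  I2: { [E' → E .] }  — accept
  I3: { [E → n . * D] }  — shift
  I4: { [D → . *], [D → . n A], [E → n * . D] }  — shift
  I5: { [D → * .] }  — reduce
  I6: { [E → n * D .] }  — reduce
  I7: { [A → . B f n], [A → .], [B → . A + D], [B → .], [D → n . A] }  — 2 reduces
  I8: { [B → A . + D], [D → n A .] }  — shift, reduce
  I9: { [A → B . f n] }  — shift
  I10: { [A → B f . n] }  — shift
  I11: { [A → B f n .] }  — reduce
  I12: { [B → A + . D], [D → . *], [D → . n A] }  — shift
  I13: { [B → A + D .] }  — reduce
  I14: { [E → * E . f] }  — shift
  I15: { [E → * E f .] }  — reduce

I7 contains complete items [A → .], [B → .] — reduce-reduce conflict.

Answer: Yes — I7: [A → .] vs [B → .]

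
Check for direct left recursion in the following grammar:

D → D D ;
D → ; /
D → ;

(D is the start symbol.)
Yes, D is left-recursive

Direct left recursion occurs when N → N α for some non-terminal N (the right-hand side begins with the left-hand side itself).

D → D D ;: LEFT RECURSIVE (starts with D)
D → ; /: starts with ';'
D → ;: starts with ';'

The grammar has direct left recursion on: D.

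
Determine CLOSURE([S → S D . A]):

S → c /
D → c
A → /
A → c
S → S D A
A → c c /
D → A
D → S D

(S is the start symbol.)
To compute CLOSURE, for each item [A → α.Bβ] where B is a non-terminal, add [B → .γ] for all productions B → γ; repeat for the newly added items until nothing changes.

Start with: [S → S D . A]
  [S → S D . A] has the dot before A: add [A → . /], [A → . c], [A → . c c /]
No further items can be added.

CLOSURE = { [A → . /], [A → . c c /], [A → . c], [S → S D . A] }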